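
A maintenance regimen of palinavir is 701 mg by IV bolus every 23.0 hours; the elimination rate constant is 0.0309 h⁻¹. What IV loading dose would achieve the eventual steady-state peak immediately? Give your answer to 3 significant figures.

1380 mg

Accumulation ratio R = 1 / (1 − e^(−kτ)) = 1 / (1 − e^(−0.03090×23.0)) = 1 / (1 − 0.4913) = 1.966
Loading dose = maintenance dose × R = 701 × 1.966 ≈ 1380 mg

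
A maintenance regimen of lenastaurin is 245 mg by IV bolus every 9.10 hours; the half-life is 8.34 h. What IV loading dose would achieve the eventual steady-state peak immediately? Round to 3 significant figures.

462 mg

k = ln 2 / 8.34 = 0.08311 h⁻¹
Accumulation ratio R = 1 / (1 − e^(−kτ)) = 1 / (1 − e^(−0.08311×9.10)) = 1 / (1 − 0.4694) = 1.885
Loading dose = maintenance dose × R = 245 × 1.885 ≈ 462 mg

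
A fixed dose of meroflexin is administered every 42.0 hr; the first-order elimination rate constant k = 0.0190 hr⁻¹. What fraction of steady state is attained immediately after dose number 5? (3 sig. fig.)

f_n = 1 − e^(−nkτ) = 1 − e^(−5 × 0.01900 × 42.0) = 1 − e^(−3.990) = 1 − 0.01850 ≈ 0.982

0.982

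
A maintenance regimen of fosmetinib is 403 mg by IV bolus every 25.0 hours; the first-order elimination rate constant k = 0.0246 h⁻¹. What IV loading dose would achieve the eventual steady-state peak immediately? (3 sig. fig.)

877 mg

Accumulation ratio R = 1 / (1 − e^(−kτ)) = 1 / (1 − e^(−0.02460×25.0)) = 1 / (1 − 0.5406) = 2.177
Loading dose = maintenance dose × R = 403 × 2.177 ≈ 877 mg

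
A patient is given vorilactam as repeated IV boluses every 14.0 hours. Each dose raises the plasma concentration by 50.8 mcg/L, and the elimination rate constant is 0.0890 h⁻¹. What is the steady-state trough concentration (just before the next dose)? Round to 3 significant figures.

Fraction remaining after one interval: e^(−kτ) = e^(−0.08900 × 14.0) = 0.2877
R = 1 / (1 − 0.2877) = 1.404
Css,max = 50.8 × 1.404 = 71.31 mcg/L
Css,min = Css,max × e^(−kτ) = 71.31 × 0.2877 ≈ 20.5 mcg/L

20.5 mcg/L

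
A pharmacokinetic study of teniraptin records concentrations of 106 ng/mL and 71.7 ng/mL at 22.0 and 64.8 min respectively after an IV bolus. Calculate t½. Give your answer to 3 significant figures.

75.9 minutes

k = ln(C₁/C₂) / (t₂ − t₁) = ln(106/71.7) / (64.8 − 22.0)
  = 0.3909 / 42.80 = 0.009134 min⁻¹
t½ = ln 2 / k = ln 2 / 0.009134 ≈ 75.9 minutes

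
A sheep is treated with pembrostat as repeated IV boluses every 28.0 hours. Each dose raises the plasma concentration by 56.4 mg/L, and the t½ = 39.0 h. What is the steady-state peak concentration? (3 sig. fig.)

k = ln 2 / 39.0 = 0.01777 h⁻¹
Fraction remaining after one interval: e^(−kτ) = e^(−0.01777 × 28.0) = 0.6080
R = 1 / (1 − 0.6080) = 2.551
Css,max = 56.4 × 2.551 ≈ 144 mg/L

144 mg/L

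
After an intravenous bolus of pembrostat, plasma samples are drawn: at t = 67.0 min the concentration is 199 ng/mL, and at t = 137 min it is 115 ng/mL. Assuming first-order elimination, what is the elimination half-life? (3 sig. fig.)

88.5 minutes

k = ln(C₁/C₂) / (t₂ − t₁) = ln(199/115) / (137 − 67.0)
  = 0.5484 / 70.00 = 0.007834 min⁻¹
t½ = ln 2 / k = ln 2 / 0.007834 ≈ 88.5 minutes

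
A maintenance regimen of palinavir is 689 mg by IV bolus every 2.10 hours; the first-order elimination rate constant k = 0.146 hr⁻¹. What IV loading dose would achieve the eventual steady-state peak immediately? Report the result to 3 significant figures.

Accumulation ratio R = 1 / (1 − e^(−kτ)) = 1 / (1 − e^(−0.1460×2.10)) = 1 / (1 − 0.7359) = 3.787
Loading dose = maintenance dose × R = 689 × 3.787 ≈ 2610 mg

2610 mg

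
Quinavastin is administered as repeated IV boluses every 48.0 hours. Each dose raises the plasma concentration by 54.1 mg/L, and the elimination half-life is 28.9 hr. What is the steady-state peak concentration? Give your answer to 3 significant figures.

79.1 mg/L

k = ln 2 / 28.9 = 0.02398 hr⁻¹
Fraction remaining after one interval: e^(−kτ) = e^(−0.02398 × 48.0) = 0.3162
R = 1 / (1 − 0.3162) = 1.463
Css,max = 54.1 × 1.463 ≈ 79.1 mg/L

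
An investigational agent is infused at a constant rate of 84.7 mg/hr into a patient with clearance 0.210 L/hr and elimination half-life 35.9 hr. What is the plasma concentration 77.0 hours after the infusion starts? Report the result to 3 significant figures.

312 µg/mL

Css = rate / CL = 84.7 / 0.210 = 403.3 µg/mL
k = ln 2 / 35.9 = 0.01931 hr⁻¹
C(t) = Css (1 − e^(−kt)) = 403.3 × (1 − e^(−1.487)) = 403.3 × 0.7739 ≈ 312 µg/mL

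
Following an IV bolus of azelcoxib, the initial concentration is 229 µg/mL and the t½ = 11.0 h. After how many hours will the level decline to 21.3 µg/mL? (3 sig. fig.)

k = ln 2 / 11.0 = 0.06301 h⁻¹
C(t) = C₀ e^(−kt)  ⇒  t = ln(C₀/C) / k
t = ln(229/21.3) / 0.06301 = 2.375 / 0.06301 ≈ 37.7 hours

37.7 hours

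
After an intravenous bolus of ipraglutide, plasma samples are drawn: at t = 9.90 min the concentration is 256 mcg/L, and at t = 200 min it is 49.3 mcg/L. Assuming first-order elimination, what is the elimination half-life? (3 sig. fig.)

k = ln(C₁/C₂) / (t₂ − t₁) = ln(256/49.3) / (200 − 9.90)
  = 1.647 / 190.1 = 0.008665 min⁻¹
t½ = ln 2 / k = ln 2 / 0.008665 ≈ 80.0 minutes

80.0 minutes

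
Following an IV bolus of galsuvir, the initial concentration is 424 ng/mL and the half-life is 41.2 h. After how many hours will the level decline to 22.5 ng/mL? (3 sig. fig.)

175 hours

k = ln 2 / 41.2 = 0.01682 h⁻¹
C(t) = C₀ e^(−kt)  ⇒  t = ln(C₀/C) / k
t = ln(424/22.5) / 0.01682 = 2.936 / 0.01682 ≈ 175 hours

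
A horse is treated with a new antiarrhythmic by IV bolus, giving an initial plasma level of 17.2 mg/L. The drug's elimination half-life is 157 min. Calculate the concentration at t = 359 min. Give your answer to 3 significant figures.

3.53 mg/L

k = ln 2 / 157 = 0.004415 min⁻¹
C(t) = C₀ e^(−kt) = 17.2 × e^(−0.004415 × 359) = 17.2 × e^(−1.585) = 17.2 × 0.2050 ≈ 3.53 mg/L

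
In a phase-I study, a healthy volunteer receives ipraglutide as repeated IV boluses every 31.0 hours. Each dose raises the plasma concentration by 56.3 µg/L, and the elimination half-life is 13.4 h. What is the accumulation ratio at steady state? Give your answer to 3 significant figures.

1.25

k = ln 2 / 13.4 = 0.05173 h⁻¹
Fraction remaining after one interval: e^(−kτ) = e^(−0.05173 × 31.0) = 0.2012
R = 1 / (1 − 0.2012) = 1 / 0.7988 ≈ 1.25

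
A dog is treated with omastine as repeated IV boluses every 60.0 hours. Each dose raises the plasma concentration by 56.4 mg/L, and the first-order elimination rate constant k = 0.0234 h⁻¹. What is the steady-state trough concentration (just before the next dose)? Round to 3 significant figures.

Fraction remaining after one interval: e^(−kτ) = e^(−0.02340 × 60.0) = 0.2456
R = 1 / (1 − 0.2456) = 1.326
Css,max = 56.4 × 1.326 = 74.76 mg/L
Css,min = Css,max × e^(−kτ) = 74.76 × 0.2456 ≈ 18.4 mg/L

18.4 mg/L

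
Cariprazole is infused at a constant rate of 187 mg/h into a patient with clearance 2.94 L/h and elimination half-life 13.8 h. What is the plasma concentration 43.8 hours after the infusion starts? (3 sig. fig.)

Css = rate / CL = 187 / 2.94 = 63.61 mg/L
k = ln 2 / 13.8 = 0.05023 h⁻¹
C(t) = Css (1 − e^(−kt)) = 63.61 × (1 − e^(−2.200)) = 63.61 × 0.8892 ≈ 56.6 mg/L

56.6 mg/L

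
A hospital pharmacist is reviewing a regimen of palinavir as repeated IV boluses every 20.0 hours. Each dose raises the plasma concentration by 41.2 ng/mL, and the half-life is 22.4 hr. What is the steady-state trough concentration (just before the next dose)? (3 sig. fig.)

48.1 ng/mL

k = ln 2 / 22.4 = 0.03094 hr⁻¹
Fraction remaining after one interval: e^(−kτ) = e^(−0.03094 × 20.0) = 0.5385
R = 1 / (1 − 0.5385) = 2.167
Css,max = 41.2 × 2.167 = 89.28 ng/mL
Css,min = Css,max × e^(−kτ) = 89.28 × 0.5385 ≈ 48.1 ng/mL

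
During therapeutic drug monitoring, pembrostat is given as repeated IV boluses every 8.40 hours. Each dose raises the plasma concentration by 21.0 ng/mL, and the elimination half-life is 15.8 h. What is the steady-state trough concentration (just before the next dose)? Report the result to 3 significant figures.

47.1 ng/mL

k = ln 2 / 15.8 = 0.04387 h⁻¹
Fraction remaining after one interval: e^(−kτ) = e^(−0.04387 × 8.40) = 0.6918
R = 1 / (1 − 0.6918) = 3.244
Css,max = 21.0 × 3.244 = 68.13 ng/mL
Css,min = Css,max × e^(−kτ) = 68.13 × 0.6918 ≈ 47.1 ng/mL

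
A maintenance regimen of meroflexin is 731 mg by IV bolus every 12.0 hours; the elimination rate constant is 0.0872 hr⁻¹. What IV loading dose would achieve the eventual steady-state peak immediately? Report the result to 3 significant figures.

Accumulation ratio R = 1 / (1 − e^(−kτ)) = 1 / (1 − e^(−0.08720×12.0)) = 1 / (1 − 0.3512) = 1.541
Loading dose = maintenance dose × R = 731 × 1.541 ≈ 1130 mg

1130 mg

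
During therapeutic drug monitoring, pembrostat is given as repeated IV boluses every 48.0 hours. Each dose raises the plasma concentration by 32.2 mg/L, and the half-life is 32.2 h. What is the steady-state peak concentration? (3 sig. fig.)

50.0 mg/L

k = ln 2 / 32.2 = 0.02153 h⁻¹
Fraction remaining after one interval: e^(−kτ) = e^(−0.02153 × 48.0) = 0.3558
R = 1 / (1 − 0.3558) = 1.552
Css,max = 32.2 × 1.552 ≈ 50.0 mg/L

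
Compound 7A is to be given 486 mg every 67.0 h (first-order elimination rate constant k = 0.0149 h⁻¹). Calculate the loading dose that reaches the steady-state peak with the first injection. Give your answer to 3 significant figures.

770 mg

Accumulation ratio R = 1 / (1 − e^(−kτ)) = 1 / (1 − e^(−0.01490×67.0)) = 1 / (1 − 0.3685) = 1.584
Loading dose = maintenance dose × R = 486 × 1.584 ≈ 770 mg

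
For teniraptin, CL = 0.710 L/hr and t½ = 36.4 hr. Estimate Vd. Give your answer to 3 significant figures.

37.3 L

k = ln 2 / t½ = ln 2 / 36.4 = 0.01904 hr⁻¹
V = CL / k = 0.710 / 0.01904 ≈ 37.3 L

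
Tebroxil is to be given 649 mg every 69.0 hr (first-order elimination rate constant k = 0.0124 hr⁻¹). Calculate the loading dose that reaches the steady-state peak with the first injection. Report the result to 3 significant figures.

Accumulation ratio R = 1 / (1 − e^(−kτ)) = 1 / (1 − e^(−0.01240×69.0)) = 1 / (1 − 0.4250) = 1.739
Loading dose = maintenance dose × R = 649 × 1.739 ≈ 1130 mg

1130 mg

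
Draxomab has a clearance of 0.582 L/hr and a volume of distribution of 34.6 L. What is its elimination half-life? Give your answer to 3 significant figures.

41.2 hours

k = CL / V = 0.582 / 34.6 = 0.01682 hr⁻¹
t½ = ln 2 / k = ln 2 / 0.01682 ≈ 41.2 hours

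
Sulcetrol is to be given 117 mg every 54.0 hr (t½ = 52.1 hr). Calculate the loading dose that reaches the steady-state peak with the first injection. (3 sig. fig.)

228 mg

k = ln 2 / 52.1 = 0.01330 hr⁻¹
Accumulation ratio R = 1 / (1 − e^(−kτ)) = 1 / (1 − e^(−0.01330×54.0)) = 1 / (1 − 0.4875) = 1.951
Loading dose = maintenance dose × R = 117 × 1.951 ≈ 228 mg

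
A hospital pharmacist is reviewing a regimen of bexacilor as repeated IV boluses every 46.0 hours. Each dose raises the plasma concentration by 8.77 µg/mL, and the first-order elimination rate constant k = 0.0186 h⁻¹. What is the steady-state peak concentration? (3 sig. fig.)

Fraction remaining after one interval: e^(−kτ) = e^(−0.01860 × 46.0) = 0.4250
R = 1 / (1 − 0.4250) = 1.739
Css,max = 8.77 × 1.739 ≈ 15.3 µg/mL

15.3 µg/mL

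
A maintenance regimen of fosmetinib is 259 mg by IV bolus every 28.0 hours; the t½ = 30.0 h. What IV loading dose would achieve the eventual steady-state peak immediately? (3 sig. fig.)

544 mg

k = ln 2 / 30.0 = 0.02310 h⁻¹
Accumulation ratio R = 1 / (1 − e^(−kτ)) = 1 / (1 − e^(−0.02310×28.0)) = 1 / (1 − 0.5236) = 2.099
Loading dose = maintenance dose × R = 259 × 2.099 ≈ 544 mg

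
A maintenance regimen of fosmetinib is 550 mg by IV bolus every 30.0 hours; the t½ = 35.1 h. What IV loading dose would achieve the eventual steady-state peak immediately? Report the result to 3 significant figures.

k = ln 2 / 35.1 = 0.01975 h⁻¹
Accumulation ratio R = 1 / (1 − e^(−kτ)) = 1 / (1 − e^(−0.01975×30.0)) = 1 / (1 − 0.5530) = 2.237
Loading dose = maintenance dose × R = 550 × 2.237 ≈ 1230 mg

1230 mg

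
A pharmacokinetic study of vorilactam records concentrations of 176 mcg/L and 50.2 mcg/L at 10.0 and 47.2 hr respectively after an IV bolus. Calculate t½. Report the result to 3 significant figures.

20.6 hours

k = ln(C₁/C₂) / (t₂ − t₁) = ln(176/50.2) / (47.2 − 10.0)
  = 1.254 / 37.20 = 0.03372 hr⁻¹
t½ = ln 2 / k = ln 2 / 0.03372 ≈ 20.6 hours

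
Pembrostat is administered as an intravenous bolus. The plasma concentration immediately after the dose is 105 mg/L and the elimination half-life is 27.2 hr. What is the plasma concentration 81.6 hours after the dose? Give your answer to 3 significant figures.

13.1 mg/L

k = ln 2 / 27.2 = 0.02548 hr⁻¹
C(t) = C₀ e^(−kt) = 105 × e^(−0.02548 × 81.6) = 105 × e^(−2.079) = 105 × 0.1250 ≈ 13.1 mg/L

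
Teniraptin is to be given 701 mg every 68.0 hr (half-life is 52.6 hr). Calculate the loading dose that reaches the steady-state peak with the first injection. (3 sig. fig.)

k = ln 2 / 52.6 = 0.01318 hr⁻¹
Accumulation ratio R = 1 / (1 − e^(−kτ)) = 1 / (1 − e^(−0.01318×68.0)) = 1 / (1 − 0.4082) = 1.690
Loading dose = maintenance dose × R = 701 × 1.690 ≈ 1180 mg

1180 mg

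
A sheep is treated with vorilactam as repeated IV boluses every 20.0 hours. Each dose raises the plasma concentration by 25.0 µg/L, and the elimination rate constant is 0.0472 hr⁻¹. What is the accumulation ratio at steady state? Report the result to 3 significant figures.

1.64

Fraction remaining after one interval: e^(−kτ) = e^(−0.04720 × 20.0) = 0.3891
R = 1 / (1 − 0.3891) = 1 / 0.6109 ≈ 1.64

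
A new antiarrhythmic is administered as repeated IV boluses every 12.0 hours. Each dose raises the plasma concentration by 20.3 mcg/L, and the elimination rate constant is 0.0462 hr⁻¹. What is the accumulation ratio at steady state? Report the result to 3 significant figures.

Fraction remaining after one interval: e^(−kτ) = e^(−0.04620 × 12.0) = 0.5744
R = 1 / (1 − 0.5744) = 1 / 0.4256 ≈ 2.35

2.35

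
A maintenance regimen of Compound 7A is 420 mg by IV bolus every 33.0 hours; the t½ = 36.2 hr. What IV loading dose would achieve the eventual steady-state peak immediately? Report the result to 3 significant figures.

k = ln 2 / 36.2 = 0.01915 hr⁻¹
Accumulation ratio R = 1 / (1 − e^(−kτ)) = 1 / (1 − e^(−0.01915×33.0)) = 1 / (1 − 0.5316) = 2.135
Loading dose = maintenance dose × R = 420 × 2.135 ≈ 897 mg

897 mg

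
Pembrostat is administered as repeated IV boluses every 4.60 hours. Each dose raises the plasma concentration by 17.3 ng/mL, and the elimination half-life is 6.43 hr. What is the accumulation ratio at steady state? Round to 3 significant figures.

k = ln 2 / 6.43 = 0.1078 hr⁻¹
Fraction remaining after one interval: e^(−kτ) = e^(−0.1078 × 4.60) = 0.6090
R = 1 / (1 − 0.6090) = 1 / 0.3910 ≈ 2.56

2.56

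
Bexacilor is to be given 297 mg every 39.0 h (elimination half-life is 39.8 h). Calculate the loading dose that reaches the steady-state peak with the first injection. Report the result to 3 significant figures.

k = ln 2 / 39.8 = 0.01742 h⁻¹
Accumulation ratio R = 1 / (1 − e^(−kτ)) = 1 / (1 − e^(−0.01742×39.0)) = 1 / (1 − 0.5070) = 2.028
Loading dose = maintenance dose × R = 297 × 2.028 ≈ 602 mg

602 mg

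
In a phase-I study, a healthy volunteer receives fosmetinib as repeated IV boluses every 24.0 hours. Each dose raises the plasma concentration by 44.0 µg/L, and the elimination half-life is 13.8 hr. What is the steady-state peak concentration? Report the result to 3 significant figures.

62.8 µg/L

k = ln 2 / 13.8 = 0.05023 hr⁻¹
Fraction remaining after one interval: e^(−kτ) = e^(−0.05023 × 24.0) = 0.2996
R = 1 / (1 − 0.2996) = 1.428
Css,max = 44.0 × 1.428 ≈ 62.8 µg/L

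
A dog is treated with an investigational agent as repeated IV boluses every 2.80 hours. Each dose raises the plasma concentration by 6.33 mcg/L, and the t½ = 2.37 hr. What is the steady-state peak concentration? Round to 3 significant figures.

k = ln 2 / 2.37 = 0.2925 hr⁻¹
Fraction remaining after one interval: e^(−kτ) = e^(−0.2925 × 2.80) = 0.4409
R = 1 / (1 − 0.4409) = 1.789
Css,max = 6.33 × 1.789 ≈ 11.3 mcg/L

11.3 mcg/L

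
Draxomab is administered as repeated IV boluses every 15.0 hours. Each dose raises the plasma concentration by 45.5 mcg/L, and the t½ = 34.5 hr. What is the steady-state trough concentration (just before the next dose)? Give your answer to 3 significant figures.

k = ln 2 / 34.5 = 0.02009 hr⁻¹
Fraction remaining after one interval: e^(−kτ) = e^(−0.02009 × 15.0) = 0.7398
R = 1 / (1 − 0.7398) = 3.843
Css,max = 45.5 × 3.843 = 174.9 mcg/L
Css,min = Css,max × e^(−kτ) = 174.9 × 0.7398 ≈ 129 mcg/L

129 mcg/L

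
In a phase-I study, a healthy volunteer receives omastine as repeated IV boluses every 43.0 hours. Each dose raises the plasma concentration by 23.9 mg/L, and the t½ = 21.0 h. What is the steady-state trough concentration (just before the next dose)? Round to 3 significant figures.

k = ln 2 / 21.0 = 0.03301 h⁻¹
Fraction remaining after one interval: e^(−kτ) = e^(−0.03301 × 43.0) = 0.2419
R = 1 / (1 − 0.2419) = 1.319
Css,max = 23.9 × 1.319 = 31.53 mg/L
Css,min = Css,max × e^(−kτ) = 31.53 × 0.2419 ≈ 7.63 mg/L

7.63 mg/L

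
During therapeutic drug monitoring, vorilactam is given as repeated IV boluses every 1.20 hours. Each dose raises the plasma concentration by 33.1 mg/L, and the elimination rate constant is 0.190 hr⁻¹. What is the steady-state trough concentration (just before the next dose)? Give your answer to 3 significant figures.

129 mg/L

Fraction remaining after one interval: e^(−kτ) = e^(−0.1900 × 1.20) = 0.7961
R = 1 / (1 − 0.7961) = 4.905
Css,max = 33.1 × 4.905 = 162.4 mg/L
Css,min = Css,max × e^(−kτ) = 162.4 × 0.7961 ≈ 129 mg/L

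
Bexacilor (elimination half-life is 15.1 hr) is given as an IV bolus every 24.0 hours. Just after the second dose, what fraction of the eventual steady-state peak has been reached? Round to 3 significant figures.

k = ln 2 / 15.1 = 0.04590 hr⁻¹
f_n = 1 − e^(−nkτ) = 1 − e^(−2 × 0.04590 × 24.0) = 1 − e^(−2.203) = 1 − 0.1104 ≈ 0.890

0.890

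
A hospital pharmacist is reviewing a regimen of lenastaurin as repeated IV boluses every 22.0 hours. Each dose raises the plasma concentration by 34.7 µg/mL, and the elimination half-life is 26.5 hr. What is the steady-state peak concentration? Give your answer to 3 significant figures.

79.3 µg/mL

k = ln 2 / 26.5 = 0.02616 hr⁻¹
Fraction remaining after one interval: e^(−kτ) = e^(−0.02616 × 22.0) = 0.5625
R = 1 / (1 − 0.5625) = 2.285
Css,max = 34.7 × 2.285 ≈ 79.3 µg/mL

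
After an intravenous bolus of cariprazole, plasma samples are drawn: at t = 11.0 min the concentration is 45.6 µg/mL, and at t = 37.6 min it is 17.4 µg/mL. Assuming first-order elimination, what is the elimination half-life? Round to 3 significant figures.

k = ln(C₁/C₂) / (t₂ − t₁) = ln(45.6/17.4) / (37.6 − 11.0)
  = 0.9634 / 26.60 = 0.03622 min⁻¹
t½ = ln 2 / k = ln 2 / 0.03622 ≈ 19.1 minutes

19.1 minutes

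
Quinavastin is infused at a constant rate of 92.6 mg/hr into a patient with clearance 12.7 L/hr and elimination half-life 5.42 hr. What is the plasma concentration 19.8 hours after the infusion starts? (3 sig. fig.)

Css = rate / CL = 92.6 / 12.7 = 7.291 µg/mL
k = ln 2 / 5.42 = 0.1279 hr⁻¹
C(t) = Css (1 − e^(−kt)) = 7.291 × (1 − e^(−2.532)) = 7.291 × 0.9205 ≈ 6.71 µg/mL

6.71 µg/mL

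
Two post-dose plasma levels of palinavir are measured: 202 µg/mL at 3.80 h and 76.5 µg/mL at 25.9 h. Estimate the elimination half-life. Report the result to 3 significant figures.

k = ln(C₁/C₂) / (t₂ − t₁) = ln(202/76.5) / (25.9 − 3.80)
  = 0.9710 / 22.10 = 0.04394 h⁻¹
t½ = ln 2 / k = ln 2 / 0.04394 ≈ 15.8 hours

15.8 hours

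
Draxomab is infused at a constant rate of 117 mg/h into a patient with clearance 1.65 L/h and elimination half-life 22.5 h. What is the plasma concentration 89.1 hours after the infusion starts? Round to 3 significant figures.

Css = rate / CL = 117 / 1.65 = 70.91 mg/L
k = ln 2 / 22.5 = 0.03081 h⁻¹
C(t) = Css (1 − e^(−kt)) = 70.91 × (1 − e^(−2.745)) = 70.91 × 0.9357 ≈ 66.4 mg/L

66.4 mg/L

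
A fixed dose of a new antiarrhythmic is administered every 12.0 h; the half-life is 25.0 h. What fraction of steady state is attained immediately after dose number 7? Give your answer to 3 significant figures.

0.903

k = ln 2 / 25.0 = 0.02773 h⁻¹
f_n = 1 − e^(−nkτ) = 1 − e^(−7 × 0.02773 × 12.0) = 1 − e^(−2.329) = 1 − 0.09740 ≈ 0.903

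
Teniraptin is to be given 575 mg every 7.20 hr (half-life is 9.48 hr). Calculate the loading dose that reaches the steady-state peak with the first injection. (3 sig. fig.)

k = ln 2 / 9.48 = 0.07312 hr⁻¹
Accumulation ratio R = 1 / (1 − e^(−kτ)) = 1 / (1 − e^(−0.07312×7.20)) = 1 / (1 − 0.5907) = 2.443
Loading dose = maintenance dose × R = 575 × 2.443 ≈ 1400 mg

1400 mg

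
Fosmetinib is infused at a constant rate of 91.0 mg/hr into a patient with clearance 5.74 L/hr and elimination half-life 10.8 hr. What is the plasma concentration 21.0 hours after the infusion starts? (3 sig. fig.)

Css = rate / CL = 91.0 / 5.74 = 15.85 mg/L
k = ln 2 / 10.8 = 0.06418 hr⁻¹
C(t) = Css (1 − e^(−kt)) = 15.85 × (1 − e^(−1.348)) = 15.85 × 0.7402 ≈ 11.7 mg/L

11.7 mg/L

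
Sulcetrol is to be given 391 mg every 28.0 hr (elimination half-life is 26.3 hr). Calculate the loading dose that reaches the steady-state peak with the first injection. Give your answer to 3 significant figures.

k = ln 2 / 26.3 = 0.02636 hr⁻¹
Accumulation ratio R = 1 / (1 − e^(−kτ)) = 1 / (1 − e^(−0.02636×28.0)) = 1 / (1 − 0.4781) = 1.916
Loading dose = maintenance dose × R = 391 × 1.916 ≈ 749 mg

749 mg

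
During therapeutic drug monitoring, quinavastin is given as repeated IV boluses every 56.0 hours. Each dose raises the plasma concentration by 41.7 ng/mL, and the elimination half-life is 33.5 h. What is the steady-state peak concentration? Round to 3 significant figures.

k = ln 2 / 33.5 = 0.02069 h⁻¹
Fraction remaining after one interval: e^(−kτ) = e^(−0.02069 × 56.0) = 0.3139
R = 1 / (1 − 0.3139) = 1.458
Css,max = 41.7 × 1.458 ≈ 60.8 ng/mL

60.8 ng/mL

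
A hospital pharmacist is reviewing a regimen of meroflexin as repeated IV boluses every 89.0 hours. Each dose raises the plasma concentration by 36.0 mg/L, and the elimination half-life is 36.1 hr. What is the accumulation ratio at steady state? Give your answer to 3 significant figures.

1.22

k = ln 2 / 36.1 = 0.01920 hr⁻¹
Fraction remaining after one interval: e^(−kτ) = e^(−0.01920 × 89.0) = 0.1811
R = 1 / (1 − 0.1811) = 1 / 0.8189 ≈ 1.22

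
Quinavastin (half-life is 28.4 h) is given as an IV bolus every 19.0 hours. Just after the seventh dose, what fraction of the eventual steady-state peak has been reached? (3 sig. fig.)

k = ln 2 / 28.4 = 0.02441 h⁻¹
f_n = 1 − e^(−nkτ) = 1 − e^(−7 × 0.02441 × 19.0) = 1 − e^(−3.246) = 1 − 0.03893 ≈ 0.961

0.961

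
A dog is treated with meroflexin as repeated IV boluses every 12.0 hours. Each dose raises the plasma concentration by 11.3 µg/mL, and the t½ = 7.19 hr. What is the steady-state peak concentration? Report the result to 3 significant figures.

16.5 µg/mL

k = ln 2 / 7.19 = 0.09640 hr⁻¹
Fraction remaining after one interval: e^(−kτ) = e^(−0.09640 × 12.0) = 0.3145
R = 1 / (1 − 0.3145) = 1.459
Css,max = 11.3 × 1.459 ≈ 16.5 µg/mL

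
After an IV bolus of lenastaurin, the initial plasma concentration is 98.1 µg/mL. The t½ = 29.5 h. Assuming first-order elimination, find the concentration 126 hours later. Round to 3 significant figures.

k = ln 2 / 29.5 = 0.02350 h⁻¹
C(t) = C₀ e^(−kt) = 98.1 × e^(−0.02350 × 126) = 98.1 × e^(−2.961) = 98.1 × 0.05179 ≈ 5.08 µg/mL

5.08 µg/mL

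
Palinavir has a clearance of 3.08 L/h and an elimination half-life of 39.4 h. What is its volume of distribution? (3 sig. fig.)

175 L

k = ln 2 / t½ = ln 2 / 39.4 = 0.01759 h⁻¹
V = CL / k = 3.08 / 0.01759 ≈ 175 L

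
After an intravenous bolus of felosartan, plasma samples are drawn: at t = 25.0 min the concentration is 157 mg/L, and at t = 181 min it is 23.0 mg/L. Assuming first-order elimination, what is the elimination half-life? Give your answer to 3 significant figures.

56.3 minutes

k = ln(C₁/C₂) / (t₂ − t₁) = ln(157/23.0) / (181 − 25.0)
  = 1.921 / 156.0 = 0.01231 min⁻¹
t½ = ln 2 / k = ln 2 / 0.01231 ≈ 56.3 minutes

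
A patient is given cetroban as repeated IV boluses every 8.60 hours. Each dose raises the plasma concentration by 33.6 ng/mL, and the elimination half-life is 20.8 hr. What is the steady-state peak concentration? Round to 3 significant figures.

k = ln 2 / 20.8 = 0.03332 hr⁻¹
Fraction remaining after one interval: e^(−kτ) = e^(−0.03332 × 8.60) = 0.7508
R = 1 / (1 − 0.7508) = 4.013
Css,max = 33.6 × 4.013 ≈ 135 ng/mL

135 ng/mL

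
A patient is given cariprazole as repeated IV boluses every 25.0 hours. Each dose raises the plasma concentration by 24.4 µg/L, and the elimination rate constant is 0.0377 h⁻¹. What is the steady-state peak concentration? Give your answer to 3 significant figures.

40.0 µg/L

Fraction remaining after one interval: e^(−kτ) = e^(−0.03770 × 25.0) = 0.3897
R = 1 / (1 − 0.3897) = 1.638
Css,max = 24.4 × 1.638 ≈ 40.0 µg/L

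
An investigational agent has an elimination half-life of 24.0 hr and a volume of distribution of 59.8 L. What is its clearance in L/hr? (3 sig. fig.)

1.73 L/hr

k = ln 2 / t½ = ln 2 / 24.0 = 0.02888 hr⁻¹
CL = k · V = 0.02888 × 59.8 ≈ 1.73 L/hr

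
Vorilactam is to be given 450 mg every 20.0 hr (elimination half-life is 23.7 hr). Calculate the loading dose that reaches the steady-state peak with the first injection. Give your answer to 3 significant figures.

k = ln 2 / 23.7 = 0.02925 hr⁻¹
Accumulation ratio R = 1 / (1 − e^(−kτ)) = 1 / (1 − e^(−0.02925×20.0)) = 1 / (1 − 0.5571) = 2.258
Loading dose = maintenance dose × R = 450 × 2.258 ≈ 1020 mg

1020 mg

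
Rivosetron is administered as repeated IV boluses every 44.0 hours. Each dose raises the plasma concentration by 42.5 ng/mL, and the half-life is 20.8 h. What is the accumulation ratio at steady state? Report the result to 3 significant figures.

1.30

k = ln 2 / 20.8 = 0.03332 h⁻¹
Fraction remaining after one interval: e^(−kτ) = e^(−0.03332 × 44.0) = 0.2308
R = 1 / (1 − 0.2308) = 1 / 0.7692 ≈ 1.30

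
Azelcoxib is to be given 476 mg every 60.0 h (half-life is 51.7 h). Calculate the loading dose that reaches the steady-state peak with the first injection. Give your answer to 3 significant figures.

k = ln 2 / 51.7 = 0.01341 h⁻¹
Accumulation ratio R = 1 / (1 − e^(−kτ)) = 1 / (1 − e^(−0.01341×60.0)) = 1 / (1 − 0.4473) = 1.809
Loading dose = maintenance dose × R = 476 × 1.809 ≈ 861 mg

861 mg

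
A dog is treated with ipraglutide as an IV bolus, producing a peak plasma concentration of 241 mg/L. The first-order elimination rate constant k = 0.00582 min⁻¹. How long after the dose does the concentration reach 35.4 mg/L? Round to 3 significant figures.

C(t) = C₀ e^(−kt)  ⇒  t = ln(C₀/C) / k
t = ln(241/35.4) / 0.005820 = 1.918 / 0.005820 ≈ 330 minutes

330 minutes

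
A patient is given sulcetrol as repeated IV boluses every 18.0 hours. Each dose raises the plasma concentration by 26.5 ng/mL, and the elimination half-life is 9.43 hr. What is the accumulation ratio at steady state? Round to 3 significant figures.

1.36

k = ln 2 / 9.43 = 0.07350 hr⁻¹
Fraction remaining after one interval: e^(−kτ) = e^(−0.07350 × 18.0) = 0.2663
R = 1 / (1 − 0.2663) = 1 / 0.7337 ≈ 1.36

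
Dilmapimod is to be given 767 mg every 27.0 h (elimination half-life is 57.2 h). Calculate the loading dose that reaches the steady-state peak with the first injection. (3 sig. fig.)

k = ln 2 / 57.2 = 0.01212 h⁻¹
Accumulation ratio R = 1 / (1 − e^(−kτ)) = 1 / (1 − e^(−0.01212×27.0)) = 1 / (1 − 0.7210) = 3.584
Loading dose = maintenance dose × R = 767 × 3.584 ≈ 2750 mg

2750 mg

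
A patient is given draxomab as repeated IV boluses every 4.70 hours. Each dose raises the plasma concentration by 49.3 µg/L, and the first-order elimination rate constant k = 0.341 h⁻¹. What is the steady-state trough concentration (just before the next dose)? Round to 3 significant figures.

12.4 µg/L

Fraction remaining after one interval: e^(−kτ) = e^(−0.3410 × 4.70) = 0.2014
R = 1 / (1 − 0.2014) = 1.252
Css,max = 49.3 × 1.252 = 61.73 µg/L
Css,min = Css,max × e^(−kτ) = 61.73 × 0.2014 ≈ 12.4 µg/L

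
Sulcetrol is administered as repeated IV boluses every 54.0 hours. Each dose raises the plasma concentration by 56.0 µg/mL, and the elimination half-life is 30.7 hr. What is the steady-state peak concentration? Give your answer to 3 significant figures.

79.5 µg/mL

k = ln 2 / 30.7 = 0.02258 hr⁻¹
Fraction remaining after one interval: e^(−kτ) = e^(−0.02258 × 54.0) = 0.2955
R = 1 / (1 − 0.2955) = 1.419
Css,max = 56.0 × 1.419 ≈ 79.5 µg/mL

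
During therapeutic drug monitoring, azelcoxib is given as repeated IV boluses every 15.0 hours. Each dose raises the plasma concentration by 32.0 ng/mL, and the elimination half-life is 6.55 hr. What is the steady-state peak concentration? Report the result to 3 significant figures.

40.2 ng/mL

k = ln 2 / 6.55 = 0.1058 hr⁻¹
Fraction remaining after one interval: e^(−kτ) = e^(−0.1058 × 15.0) = 0.2045
R = 1 / (1 − 0.2045) = 1.257
Css,max = 32.0 × 1.257 ≈ 40.2 ng/mL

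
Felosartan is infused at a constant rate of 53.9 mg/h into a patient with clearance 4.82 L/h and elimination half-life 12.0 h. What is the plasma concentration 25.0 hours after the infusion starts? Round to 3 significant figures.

8.54 mg/L

Css = rate / CL = 53.9 / 4.82 = 11.18 mg/L
k = ln 2 / 12.0 = 0.05776 h⁻¹
C(t) = Css (1 − e^(−kt)) = 11.18 × (1 − e^(−1.444)) = 11.18 × 0.7640 ≈ 8.54 mg/L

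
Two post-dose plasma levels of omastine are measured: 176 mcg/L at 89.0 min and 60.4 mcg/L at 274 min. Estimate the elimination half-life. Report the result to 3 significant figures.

k = ln(C₁/C₂) / (t₂ − t₁) = ln(176/60.4) / (274 − 89.0)
  = 1.069 / 185.0 = 0.005781 min⁻¹
t½ = ln 2 / k = ln 2 / 0.005781 ≈ 120 minutes

120 minutes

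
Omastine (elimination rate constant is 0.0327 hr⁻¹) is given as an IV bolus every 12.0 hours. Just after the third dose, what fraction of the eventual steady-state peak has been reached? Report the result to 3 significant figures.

f_n = 1 − e^(−nkτ) = 1 − e^(−3 × 0.03270 × 12.0) = 1 − e^(−1.177) = 1 − 0.3081 ≈ 0.692

0.692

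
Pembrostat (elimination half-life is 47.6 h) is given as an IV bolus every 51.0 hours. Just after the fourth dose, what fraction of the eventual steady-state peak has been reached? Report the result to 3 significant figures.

k = ln 2 / 47.6 = 0.01456 h⁻¹
f_n = 1 − e^(−nkτ) = 1 − e^(−4 × 0.01456 × 51.0) = 1 − e^(−2.971) = 1 − 0.05127 ≈ 0.949

0.949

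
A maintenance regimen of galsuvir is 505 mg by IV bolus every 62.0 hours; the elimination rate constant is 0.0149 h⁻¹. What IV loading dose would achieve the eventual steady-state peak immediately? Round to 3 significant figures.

837 mg

Accumulation ratio R = 1 / (1 − e^(−kτ)) = 1 / (1 − e^(−0.01490×62.0)) = 1 / (1 − 0.3970) = 1.658
Loading dose = maintenance dose × R = 505 × 1.658 ≈ 837 mg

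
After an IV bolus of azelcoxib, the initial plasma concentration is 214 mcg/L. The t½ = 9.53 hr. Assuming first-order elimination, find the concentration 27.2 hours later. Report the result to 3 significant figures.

29.6 mcg/L

k = ln 2 / 9.53 = 0.07273 hr⁻¹
27.2 hr is 2.854 half-lives, so C = 214 × (1/2)^2.854 = 214 × 0.1383 ≈ 29.6 mcg/L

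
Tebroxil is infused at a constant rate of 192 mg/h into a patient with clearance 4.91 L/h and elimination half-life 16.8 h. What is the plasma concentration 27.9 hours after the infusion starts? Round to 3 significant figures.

Css = rate / CL = 192 / 4.91 = 39.10 µg/mL
k = ln 2 / 16.8 = 0.04126 h⁻¹
C(t) = Css (1 − e^(−kt)) = 39.10 × (1 − e^(−1.151)) = 39.10 × 0.6837 ≈ 26.7 µg/mL

26.7 µg/mL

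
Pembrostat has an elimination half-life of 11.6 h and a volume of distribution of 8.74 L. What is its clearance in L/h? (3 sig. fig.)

0.522 L/h

k = ln 2 / t½ = ln 2 / 11.6 = 0.05975 h⁻¹
CL = k · V = 0.05975 × 8.74 ≈ 0.522 L/h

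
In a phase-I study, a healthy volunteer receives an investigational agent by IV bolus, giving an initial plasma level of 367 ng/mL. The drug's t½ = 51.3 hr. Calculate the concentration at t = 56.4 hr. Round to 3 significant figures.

k = ln 2 / 51.3 = 0.01351 hr⁻¹
C(t) = C₀ e^(−kt) = 367 × e^(−0.01351 × 56.4) = 367 × e^(−0.7621) = 367 × 0.4667 ≈ 171 ng/mL

171 ng/mL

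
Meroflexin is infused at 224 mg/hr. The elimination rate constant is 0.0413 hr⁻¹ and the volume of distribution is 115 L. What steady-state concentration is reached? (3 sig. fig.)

47.2 mg/L

CL = k · V = 0.0413 × 115 = 4.750 L/hr
Css = rate / CL = 224 / 4.750 ≈ 47.2 mg/L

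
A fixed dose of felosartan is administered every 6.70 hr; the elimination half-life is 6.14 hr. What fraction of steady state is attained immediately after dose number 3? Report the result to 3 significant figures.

0.897

k = ln 2 / 6.14 = 0.1129 hr⁻¹
f_n = 1 − e^(−nkτ) = 1 − e^(−3 × 0.1129 × 6.70) = 1 − e^(−2.269) = 1 − 0.1034 ≈ 0.897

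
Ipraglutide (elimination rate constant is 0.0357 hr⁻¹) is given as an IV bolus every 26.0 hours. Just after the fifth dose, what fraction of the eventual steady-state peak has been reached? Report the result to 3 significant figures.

0.990

f_n = 1 − e^(−nkτ) = 1 − e^(−5 × 0.03570 × 26.0) = 1 − e^(−4.641) = 1 − 0.009648 ≈ 0.990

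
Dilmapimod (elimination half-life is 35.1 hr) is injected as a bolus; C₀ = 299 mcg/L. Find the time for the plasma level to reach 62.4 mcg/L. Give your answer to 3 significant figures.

79.3 hours

k = ln 2 / 35.1 = 0.01975 hr⁻¹
C(t) = C₀ e^(−kt)  ⇒  t = ln(C₀/C) / k
t = ln(299/62.4) / 0.01975 = 1.567 / 0.01975 ≈ 79.3 hours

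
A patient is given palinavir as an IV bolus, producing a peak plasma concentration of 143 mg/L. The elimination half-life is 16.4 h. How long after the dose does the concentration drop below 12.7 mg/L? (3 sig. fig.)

k = ln 2 / 16.4 = 0.04227 h⁻¹
C(t) = C₀ e^(−kt)  ⇒  t = ln(C₀/C) / k
t = ln(143/12.7) / 0.04227 = 2.421 / 0.04227 ≈ 57.3 hours

57.3 hours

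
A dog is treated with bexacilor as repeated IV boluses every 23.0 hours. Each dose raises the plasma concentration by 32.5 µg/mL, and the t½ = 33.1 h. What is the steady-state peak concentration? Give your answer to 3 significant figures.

85.0 µg/mL

k = ln 2 / 33.1 = 0.02094 h⁻¹
Fraction remaining after one interval: e^(−kτ) = e^(−0.02094 × 23.0) = 0.6178
R = 1 / (1 − 0.6178) = 2.616
Css,max = 32.5 × 2.616 ≈ 85.0 µg/mL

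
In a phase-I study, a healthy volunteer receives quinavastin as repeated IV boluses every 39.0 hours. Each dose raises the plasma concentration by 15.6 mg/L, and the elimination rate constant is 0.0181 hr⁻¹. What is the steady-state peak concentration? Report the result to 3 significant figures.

30.8 mg/L

Fraction remaining after one interval: e^(−kτ) = e^(−0.01810 × 39.0) = 0.4937
R = 1 / (1 − 0.4937) = 1.975
Css,max = 15.6 × 1.975 ≈ 30.8 mg/L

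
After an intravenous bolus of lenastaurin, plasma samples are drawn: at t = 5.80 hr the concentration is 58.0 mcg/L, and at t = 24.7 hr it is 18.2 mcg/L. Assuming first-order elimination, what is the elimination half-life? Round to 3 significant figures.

k = ln(C₁/C₂) / (t₂ − t₁) = ln(58.0/18.2) / (24.7 − 5.80)
  = 1.159 / 18.90 = 0.06132 hr⁻¹
t½ = ln 2 / k = ln 2 / 0.06132 ≈ 11.3 hours

11.3 hours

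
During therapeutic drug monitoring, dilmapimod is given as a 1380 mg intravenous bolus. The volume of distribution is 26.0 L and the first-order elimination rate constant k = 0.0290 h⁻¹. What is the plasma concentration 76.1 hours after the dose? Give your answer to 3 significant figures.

C₀ = dose / V = 1380 / 26.0 = 53.08 µg/mL
C(t) = C₀ e^(−kt) = 53.08 × e^(−0.02900 × 76.1) = 53.08 × e^(−2.207) = 53.08 × 0.1100 ≈ 5.84 µg/mL

5.84 µg/mL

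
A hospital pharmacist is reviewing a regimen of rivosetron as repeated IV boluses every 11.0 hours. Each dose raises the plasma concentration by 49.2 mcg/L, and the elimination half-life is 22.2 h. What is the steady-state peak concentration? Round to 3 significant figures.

k = ln 2 / 22.2 = 0.03122 h⁻¹
Fraction remaining after one interval: e^(−kτ) = e^(−0.03122 × 11.0) = 0.7093
R = 1 / (1 − 0.7093) = 3.440
Css,max = 49.2 × 3.440 ≈ 169 mcg/L

169 mcg/L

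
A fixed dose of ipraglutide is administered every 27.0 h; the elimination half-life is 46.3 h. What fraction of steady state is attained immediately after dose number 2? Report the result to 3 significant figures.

0.554

k = ln 2 / 46.3 = 0.01497 h⁻¹
f_n = 1 − e^(−nkτ) = 1 − e^(−2 × 0.01497 × 27.0) = 1 − e^(−0.8084) = 1 − 0.4456 ≈ 0.554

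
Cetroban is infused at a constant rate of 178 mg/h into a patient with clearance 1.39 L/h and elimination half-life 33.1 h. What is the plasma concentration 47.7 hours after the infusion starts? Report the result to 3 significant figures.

Css = rate / CL = 178 / 1.39 = 128.1 mg/L
k = ln 2 / 33.1 = 0.02094 h⁻¹
C(t) = Css (1 − e^(−kt)) = 128.1 × (1 − e^(−0.9989)) = 128.1 × 0.6317 ≈ 80.9 mg/L

80.9 mg/L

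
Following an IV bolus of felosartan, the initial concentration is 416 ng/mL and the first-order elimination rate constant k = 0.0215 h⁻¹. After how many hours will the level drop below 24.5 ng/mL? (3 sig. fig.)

132 hours

C(t) = C₀ e^(−kt)  ⇒  t = ln(C₀/C) / k
t = ln(416/24.5) / 0.02150 = 2.832 / 0.02150 ≈ 132 hours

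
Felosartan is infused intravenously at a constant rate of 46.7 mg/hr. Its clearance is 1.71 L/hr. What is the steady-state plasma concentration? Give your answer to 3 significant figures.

27.3 µg/mL

Css = infusion rate / CL = 46.7 / 1.71 ≈ 27.3 µg/mL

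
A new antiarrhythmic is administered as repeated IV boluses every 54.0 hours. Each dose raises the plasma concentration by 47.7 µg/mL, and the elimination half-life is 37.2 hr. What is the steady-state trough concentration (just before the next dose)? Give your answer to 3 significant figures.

k = ln 2 / 37.2 = 0.01863 hr⁻¹
Fraction remaining after one interval: e^(−kτ) = e^(−0.01863 × 54.0) = 0.3656
R = 1 / (1 − 0.3656) = 1.576
Css,max = 47.7 × 1.576 = 75.19 µg/mL
Css,min = Css,max × e^(−kτ) = 75.19 × 0.3656 ≈ 27.5 µg/mL

27.5 µg/mL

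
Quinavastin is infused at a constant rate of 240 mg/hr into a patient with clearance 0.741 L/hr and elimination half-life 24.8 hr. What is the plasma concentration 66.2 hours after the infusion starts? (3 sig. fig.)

273 µg/mL

Css = rate / CL = 240 / 0.741 = 323.9 µg/mL
k = ln 2 / 24.8 = 0.02795 hr⁻¹
C(t) = Css (1 − e^(−kt)) = 323.9 × (1 − e^(−1.850)) = 323.9 × 0.8428 ≈ 273 µg/mL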